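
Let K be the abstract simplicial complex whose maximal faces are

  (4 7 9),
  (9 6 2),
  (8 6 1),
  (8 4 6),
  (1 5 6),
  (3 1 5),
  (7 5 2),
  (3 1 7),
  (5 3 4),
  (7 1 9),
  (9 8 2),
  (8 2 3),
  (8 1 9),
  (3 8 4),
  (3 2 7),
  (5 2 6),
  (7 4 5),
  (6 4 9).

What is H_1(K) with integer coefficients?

H_1 ≅ Z ⊕ Z_2.

Order the vertices as 1 < 2 < 3 < 4 < 5 < 6 < 7 < 8 < 9. Listing each simplex with vertices in this order, K has dimension 2 with simplices:

  0-simplices (9): [1], [2], [3], [4], [5], [6], [7], [8], [9]
  1-simplices (27): (27 of them)
  2-simplices (18): [1,3,5], [1,3,7], [1,5,6], [1,6,8], [1,7,9], [1,8,9], [2,3,7], [2,3,8], [2,5,6], [2,5,7], [2,6,9], [2,8,9], [3,4,5], [3,4,8], [4,5,7], [4,6,8], [4,6,9], [4,7,9]

Hence C_0 ≅ Z^9, C_1 ≅ Z^27, C_2 ≅ Z^18.

The boundary map ∂_1: C_1 → C_0 maps an edge to its endpoints' difference, ∂[p,q] = q − p. For instance
  ∂[4,9] = [9] − [4].
This gives a 9×27 integer matrix of rank 8; reducing to Smith normal form yields diagonal entries (1,1,1,1,1,1,1,1).

Boundary ∂_2: C_2 → C_1 sends each 2-simplex [p,q,r] to [q,r] − [p,r] + [p,q]. For instance
  ∂[4,6,9] = [6,9] − [4,9] + [4,6],
  ∂[1,3,7] = [3,7] − [1,7] + [1,3].
The resulting 27×18 matrix has rank 18, and its Smith normal form has invariant factors (1,1,1,1,1,1,1,1,1,1,1,1,1,1,1,1,1,2).

Computing H_k = (kernel of ∂_k) / (image of ∂_{k+1}):

  H_1: rank ker ∂_1 − rank ∂_2 = (27 − 8) − 18 = 1, and ∂_2 has invariant factor 2 > 1, so H_1 = Z ⊕ Z_2.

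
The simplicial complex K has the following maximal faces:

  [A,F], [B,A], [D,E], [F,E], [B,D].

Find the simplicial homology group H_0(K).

H_0 = Z.

Fix the vertex order A < B < D < E < F and write every simplex with vertices in increasing order. Then dim K = 1 and the simplices of K are:

  0-simplices (5): A, B, D, E, F
  1-simplices (5): AB, AF, BD, DE, EF

giving chain groups C_0 ≅ Z^5, C_1 ≅ Z^5.

Boundary ∂_1: C_1 → C_0 maps an edge to its endpoints' difference, ∂[p,q] = q − p.
This gives a 5×5 integer matrix of rank 4; reducing to Smith normal form yields diagonal entries (1,1,1,1).

Reading off H_k = ker ∂_k / im ∂_{k+1}:

  H_0: rank C_0 − rank ∂_1 = 5 − 4 = 1, and the invariant factors of ∂_1 are all 1, so H_0 ≅ Z.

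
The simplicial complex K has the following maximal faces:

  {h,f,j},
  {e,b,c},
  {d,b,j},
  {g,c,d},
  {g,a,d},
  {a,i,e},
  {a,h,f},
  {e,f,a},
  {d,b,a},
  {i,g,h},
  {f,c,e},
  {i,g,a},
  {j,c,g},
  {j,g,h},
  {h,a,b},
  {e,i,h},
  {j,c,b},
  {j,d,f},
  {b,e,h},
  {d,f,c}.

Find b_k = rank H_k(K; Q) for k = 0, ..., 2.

K has 10 vertices, 30 edges, 20 triangles.
rank ∂_0 = 0, rank ∂_1 = 9 ⇒ b_0 = 10 − 0 − 9 = 1; all invariant factors of ∂_1 are 1 so no torsion. So H_0 = Z.
rank ∂_1 = 9, rank ∂_2 = 20 ⇒ b_1 = 30 − 9 − 20 = 1; ∂_2 has invariant factor(s) [2] giving torsion. So H_1 = Z × Z/2.
rank ∂_2 = 20, rank ∂_3 = 0 ⇒ b_2 = 20 − 20 − 0 = 0. So H_2 = 0.

b_0 = 1, b_1 = 1, b_2 = 0.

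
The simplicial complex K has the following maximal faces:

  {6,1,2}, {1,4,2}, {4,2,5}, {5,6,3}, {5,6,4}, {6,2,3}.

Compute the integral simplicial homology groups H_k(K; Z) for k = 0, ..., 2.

Take the total order 1 < 2 < 3 < 4 < 5 < 6 on the vertex set. Then K (dimension 2) consists of the simplices:

  0-simplices (6): [1], [2], [3], [4], [5], [6]
  1-simplices (12): [1,2], [1,4], [1,6], [2,3], [2,4], [2,5], [2,6], [3,5], [3,6], [4,5], [4,6], [5,6]
  2-simplices (6): [1,2,4], [1,2,6], [2,3,6], [2,4,5], [3,5,6], [4,5,6]

so the chain groups are C_0 ≅ Z^6, C_1 ≅ Z^12, C_2 ≅ Z^6.

The boundary map ∂_1: C_1 → C_0 is given by ∂[p,q] = [q] − [p].
The 6×12 boundary matrix has rank 5 and Smith normal form diag(1,1,1,1,1).

The boundary map ∂_2: C_2 → C_1 sends each 2-simplex [p,q,r] to [q,r] − [p,r] + [p,q]. For instance
  ∂[4,5,6] = [5,6] − [4,6] + [4,5],
  ∂[1,2,6] = [2,6] − [1,6] + [1,2].
The resulting 12×6 matrix has rank 6, and its Smith normal form has invariant factors (1,1,1,1,1,1).

Now H_k = ker ∂_k / im ∂_{k+1}, so:

  H_0: rank C_0 − rank ∂_1 = 6 − 5 = 1, and the invariant factors of ∂_1 are all 1, so H_0 = Z.
  H_1: rank ker ∂_1 − rank ∂_2 = (12 − 5) − 6 = 1, and the invariant factors of ∂_2 are all 1, so H_1 = Z.
  H_2: rank ker ∂_2 − rank ∂_3 = (6 − 6) − 0 = 0, and there is no ∂_3, so H_2 = 0.

As a check, the Euler characteristic is 6 − 12 + 6 = 0, which agrees with 1 − 1 + 0 = 0.

H_0 = Z,  H_1 = Z,  H_2 = 0.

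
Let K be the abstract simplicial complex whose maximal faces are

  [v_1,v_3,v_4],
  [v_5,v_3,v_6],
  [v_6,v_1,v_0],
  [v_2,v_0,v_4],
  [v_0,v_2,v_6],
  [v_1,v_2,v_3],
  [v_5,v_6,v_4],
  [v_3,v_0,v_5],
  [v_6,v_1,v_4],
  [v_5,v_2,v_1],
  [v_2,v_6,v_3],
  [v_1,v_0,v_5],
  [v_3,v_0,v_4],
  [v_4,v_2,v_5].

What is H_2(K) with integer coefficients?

We work with the vertex ordering v_0 < v_1 < v_2 < v_3 < v_4 < v_5 < v_6. The simplices of K, each written with vertices in increasing order, are:

  0-simplices (7): [v_0], [v_1], [v_2], [v_3], [v_4], [v_5], [v_6]
  1-simplices (21): (21 of them)
  2-simplices (14): (14 of them)

Hence C_0 ≅ Z^7, C_1 ≅ Z^21, C_2 ≅ Z^14.

The boundary map ∂_1: C_1 → C_0 maps an edge to its endpoints' difference, ∂[p,q] = q − p. For instance
  ∂[v_0,v_4] = [v_4] − [v_0].
This gives a 7×21 integer matrix of rank 6; reducing to Smith normal form yields diagonal entries (1,1,1,1,1,1).

The boundary map ∂_2: C_2 → C_1 maps a triangle to the signed sum of its edges. For instance
  ∂[v_1,v_2,v_3] = [v_2,v_3] − [v_1,v_3] + [v_1,v_2],
  ∂[v_3,v_5,v_6] = [v_5,v_6] − [v_3,v_6] + [v_3,v_5].
The 21×14 boundary matrix has rank 13 and Smith normal form diag(1,1,1,1,1,1,1,1,1,1,1,1,1).

Computing H_k = (kernel of ∂_k) / (image of ∂_{k+1}):

  H_2: rank ker ∂_2 − rank ∂_3 = (14 − 13) − 0 = 1, and there is no ∂_3, so H_2 = Z.

(K is a triangulation of the torus T^2.)

H_2 ≅ Z.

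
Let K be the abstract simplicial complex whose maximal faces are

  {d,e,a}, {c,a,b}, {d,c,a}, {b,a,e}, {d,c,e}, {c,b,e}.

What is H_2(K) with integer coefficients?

Take the total order a < b < c < d < e on the vertex set. Then K (dimension 2) consists of the simplices:

  0-simplices (5): a, b, c, d, e
  1-simplices (9): ab, ac, ad, ae, bc, be, cd, ce, de
  2-simplices (6): abc, abe, acd, ade, bce, cde

so the chain groups are C_0 ≅ Z^5, C_1 ≅ Z^9, C_2 ≅ Z^6.

∂_1: C_1 → C_0 is given by ∂[p,q] = [q] − [p].
This gives a 5×9 integer matrix of rank 4; reducing to Smith normal form yields diagonal entries (1,1,1,1).

Boundary ∂_2: C_2 → C_1 acts by ∂[p,q,r] = [q,r] − [p,r] + [p,q]. For instance
  ∂cde = de − ce + cd,
  ∂ade = de − ae + ad.
The resulting 9×6 matrix has rank 5, and its Smith normal form has invariant factors (1,1,1,1,1).

Computing H_k = (kernel of ∂_k) / (image of ∂_{k+1}):

  H_2: rank ker ∂_2 − rank ∂_3 = (6 − 5) − 0 = 1, and there is no ∂_3, so H_2 = Z.

H_2 ≅ Z.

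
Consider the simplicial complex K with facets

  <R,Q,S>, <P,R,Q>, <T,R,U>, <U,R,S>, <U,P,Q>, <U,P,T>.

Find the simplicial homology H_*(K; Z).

Order the vertices as P < Q < R < S < T < U. Listing each simplex with vertices in this order, K has dimension 2 with simplices:

  0-simplices (6): P, Q, R, S, T, U
  1-simplices (12): PQ, PR, PT, PU, QR, QS, QU, RS, RT, RU, SU, TU
  2-simplices (6): PQR, PQU, PTU, QRS, RSU, RTU

giving chain groups C_0 ≅ Z^6, C_1 ≅ Z^12, C_2 ≅ Z^6.

∂_1: C_1 → C_0 maps an edge to its endpoints' difference, ∂[p,q] = q − p. For instance
  ∂SU = U − S.
The 6×12 boundary matrix has rank 5 and Smith normal form diag(1,1,1,1,1).

∂_2: C_2 → C_1 maps a triangle to the signed sum of its edges. For instance
  ∂RSU = SU − RU + RS,
  ∂PTU = TU − PU + PT.
This gives a 12×6 integer matrix of rank 6; reducing to Smith normal form yields diagonal entries (1,1,1,1,1,1).

Now H_k = ker ∂_k / im ∂_{k+1}, so:

  H_0: rank C_0 − rank ∂_1 = 6 − 5 = 1, and the invariant factors of ∂_1 are all 1, so H_0 = Z.
  H_1: rank ker ∂_1 − rank ∂_2 = (12 − 5) − 6 = 1, and the invariant factors of ∂_2 are all 1, so H_1 = Z.
  H_2: rank ker ∂_2 − rank ∂_3 = (6 − 6) − 0 = 0, and there is no ∂_3, so H_2 = 0.

(K is a triangulation of the cylinder S^1 x I.)

H_0 ≅ Z,  H_1 ≅ Z,  H_2 = 0.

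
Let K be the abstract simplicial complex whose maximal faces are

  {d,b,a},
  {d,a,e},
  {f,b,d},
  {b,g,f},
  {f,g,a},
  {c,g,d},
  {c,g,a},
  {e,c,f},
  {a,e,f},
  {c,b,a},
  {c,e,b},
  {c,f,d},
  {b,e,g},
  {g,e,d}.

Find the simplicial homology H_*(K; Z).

H_0 = Z,  H_1 = Z^2,  H_2 = Z.

Order the vertices as a < b < c < d < e < f < g. Listing each simplex with vertices in this order, K has dimension 2 with simplices:

  0-simplices (7): a, b, c, d, e, f, g
  1-simplices (21): ab, ac, ad, ae, af, ag, bc, bd, be, bf, bg, cd, ce, cf, cg, de, df, dg, ef, eg, fg
  2-simplices (14): abc, abd, acg, ade, aef, afg, bce, bdf, beg, bfg, cdf, cdg, cef, deg

Hence C_0 ≅ Z^7, C_1 ≅ Z^21, C_2 ≅ Z^14.

The boundary map ∂_1: C_1 → C_0 maps an edge to its endpoints' difference, ∂[p,q] = q − p. For instance
  ∂ac = c − a.
The resulting 7×21 matrix has rank 6, and its Smith normal form has invariant factors (1,1,1,1,1,1).

∂_2: C_2 → C_1 maps a triangle to the signed sum of its edges. For instance
  ∂acg = cg − ag + ac,
  ∂cdf = df − cf + cd.
As a 21×14 matrix over Z this has rank 13, with invariant factors (1,1,1,1,1,1,1,1,1,1,1,1,1).

Now H_k = ker ∂_k / im ∂_{k+1}, so:

  H_0: rank C_0 − rank ∂_1 = 7 − 6 = 1, and the invariant factors of ∂_1 are all 1, so H_0 ≅ Z.
  H_1: rank ker ∂_1 − rank ∂_2 = (21 − 6) − 13 = 2, and the invariant factors of ∂_2 are all 1, so H_1 ≅ Z^2.
  H_2: rank ker ∂_2 − rank ∂_3 = (14 − 13) − 0 = 1, and there is no ∂_3, so H_2 ≅ Z.

(K is a triangulation of the torus T^2.)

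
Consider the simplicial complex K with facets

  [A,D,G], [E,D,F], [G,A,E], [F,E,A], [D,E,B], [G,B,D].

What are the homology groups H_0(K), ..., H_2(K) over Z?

H_0 = Z,  H_1 = Z,  H_2 = 0.

We work with the vertex ordering A < B < D < E < F < G. The simplices of K, each written with vertices in increasing order, are:

  0-simplices (6): A, B, D, E, F, G
  1-simplices (12): AD, AE, AF, AG, BD, BE, BG, DE, DF, DG, EF, EG
  2-simplices (6): ADG, AEF, AEG, BDE, BDG, DEF

so the chain groups are C_0 ≅ Z^6, C_1 ≅ Z^12, C_2 ≅ Z^6.

The boundary map ∂_1: C_1 → C_0 maps an edge to its endpoints' difference, ∂[p,q] = q − p. For instance
  ∂DF = F − D.
The resulting 6×12 matrix has rank 5, and its Smith normal form has invariant factors (1,1,1,1,1).

Boundary ∂_2: C_2 → C_1 acts by ∂[p,q,r] = [q,r] − [p,r] + [p,q]. For instance
  ∂DEF = EF − DF + DE,
  ∂BDG = DG − BG + BD.
The resulting 12×6 matrix has rank 6, and its Smith normal form has invariant factors (1,1,1,1,1,1).

Reading off H_k = ker ∂_k / im ∂_{k+1}:

  H_0: rank C_0 − rank ∂_1 = 6 − 5 = 1, and the invariant factors of ∂_1 are all 1, so H_0 = Z.
  H_1: rank ker ∂_1 − rank ∂_2 = (12 − 5) − 6 = 1, and the invariant factors of ∂_2 are all 1, so H_1 = Z.
  H_2: rank ker ∂_2 − rank ∂_3 = (6 − 6) − 0 = 0, and there is no ∂_3, so H_2 = 0.

As a check, the Euler characteristic is 6 − 12 + 6 = 0, which agrees with 1 − 1 + 0 = 0.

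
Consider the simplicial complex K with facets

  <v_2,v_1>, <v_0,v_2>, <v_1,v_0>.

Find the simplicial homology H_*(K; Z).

H_0 = Z,  H_1 = Z.

Order the vertices as v_0 < v_1 < v_2. Listing each simplex with vertices in this order, K has dimension 1 with simplices:

  0-simplices (3): [v_0], [v_1], [v_2]
  1-simplices (3): [v_0,v_1], [v_0,v_2], [v_1,v_2]

Hence C_0 ≅ Z^3, C_1 ≅ Z^3.

The boundary map ∂_1: C_1 → C_0 sends each edge [p,q] (with p < q) to q − p.
The resulting 3×3 matrix has rank 2, and its Smith normal form has invariant factors (1,1).

Now H_k = ker ∂_k / im ∂_{k+1}, so:

  H_0: rank C_0 − rank ∂_1 = 3 − 2 = 1, and the invariant factors of ∂_1 are all 1, so H_0 = Z.
  H_1: rank ker ∂_1 − rank ∂_2 = (3 − 2) − 0 = 1, and there is no ∂_2, so H_1 = Z.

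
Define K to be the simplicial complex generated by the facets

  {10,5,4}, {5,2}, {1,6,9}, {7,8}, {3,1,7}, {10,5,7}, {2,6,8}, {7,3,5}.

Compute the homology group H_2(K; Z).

H_2 = 0.

Fix the vertex order 1 < 2 < 3 < 4 < 5 < 6 < 7 < 8 < 9 < 10 and write every simplex with vertices in increasing order. Then dim K = 2 and the simplices of K are:

  0-simplices (10): [1], [2], [3], [4], [5], [6], [7], [8], [9], [10]
  1-simplices (17): [1,3], [1,6], [1,7], [1,9], [2,5], [2,6], [2,8], [3,5], [3,7], [4,5], [4,10], [5,7], [5,10], [6,8], [6,9], [7,8], [7,10]
  2-simplices (6): [1,3,7], [1,6,9], [2,6,8], [3,5,7], [4,5,10], [5,7,10]

so the chain groups are C_0 ≅ Z^10, C_1 ≅ Z^17, C_2 ≅ Z^6.

Boundary ∂_1: C_1 → C_0 sends each edge [p,q] (with p < q) to q − p.
The 10×17 boundary matrix has rank 9 and Smith normal form diag(1,1,1,1,1,1,1,1,1).

The boundary map ∂_2: C_2 → C_1 acts by ∂[p,q,r] = [q,r] − [p,r] + [p,q]. For instance
  ∂[3,5,7] = [5,7] − [3,7] + [3,5],
  ∂[2,6,8] = [6,8] − [2,8] + [2,6].
The resulting 17×6 matrix has rank 6, and its Smith normal form has invariant factors (1,1,1,1,1,1).

Reading off H_k = ker ∂_k / im ∂_{k+1}:

  H_2: rank ker ∂_2 − rank ∂_3 = (6 − 6) − 0 = 0, and there is no ∂_3, so H_2 ≅ 0.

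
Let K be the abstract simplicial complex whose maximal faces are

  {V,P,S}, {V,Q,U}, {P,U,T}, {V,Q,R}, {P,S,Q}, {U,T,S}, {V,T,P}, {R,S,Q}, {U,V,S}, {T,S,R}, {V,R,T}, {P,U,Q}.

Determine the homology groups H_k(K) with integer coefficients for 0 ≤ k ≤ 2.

H_0 = Z,  H_1 = Z/2,  H_2 = 0.

We work with the vertex ordering P < Q < R < S < T < U < V. The simplices of K, each written with vertices in increasing order, are:

  0-simplices (7): P, Q, R, S, T, U, V
  1-simplices (18): PQ, PS, PT, PU, PV, QR, QS, QU, QV, RS, RT, RV, ST, SU, SV, TU, TV, UV
  2-simplices (12): PQS, PQU, PSV, PTU, PTV, QRS, QRV, QUV, RST, RTV, STU, SUV

so the chain groups are C_0 ≅ Z^7, C_1 ≅ Z^18, C_2 ≅ Z^12.

∂_1: C_1 → C_0 maps an edge to its endpoints' difference, ∂[p,q] = q − p.
As a 7×18 matrix over Z this has rank 6, with invariant factors (1,1,1,1,1,1).

Boundary ∂_2: C_2 → C_1 sends each 2-simplex [p,q,r] to [q,r] − [p,r] + [p,q]. For instance
  ∂QRS = RS − QS + QR,
  ∂PSV = SV − PV + PS.
The resulting 18×12 matrix has rank 12, and its Smith normal form has invariant factors (1,1,1,1,1,1,1,1,1,1,1,2).

Now H_k = ker ∂_k / im ∂_{k+1}, so:

  H_0: rank C_0 − rank ∂_1 = 7 − 6 = 1, and the invariant factors of ∂_1 are all 1, so H_0 = Z.
  H_1: rank ker ∂_1 − rank ∂_2 = (18 − 6) − 12 = 0, and ∂_2 has invariant factor 2 > 1, so H_1 = Z/2.
  H_2: rank ker ∂_2 − rank ∂_3 = (12 − 12) − 0 = 0, and there is no ∂_3, so H_2 = 0.

As a check, the Euler characteristic is 7 − 18 + 12 = 1, which agrees with 1 − 0 + 0 = 1.
(K is a triangulation of the real projective plane RP^2.)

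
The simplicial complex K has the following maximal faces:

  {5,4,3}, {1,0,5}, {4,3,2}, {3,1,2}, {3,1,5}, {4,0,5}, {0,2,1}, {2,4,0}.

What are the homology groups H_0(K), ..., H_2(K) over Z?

Fix the vertex order 0 < 1 < 2 < 3 < 4 < 5 and write every simplex with vertices in increasing order. Then dim K = 2 and the simplices of K are:

  0-simplices (6): [0], [1], [2], [3], [4], [5]
  1-simplices (12): [0,1], [0,2], [0,4], [0,5], [1,2], [1,3], [1,5], [2,3], [2,4], [3,4], [3,5], [4,5]
  2-simplices (8): [0,1,2], [0,1,5], [0,2,4], [0,4,5], [1,2,3], [1,3,5], [2,3,4], [3,4,5]

so the chain groups are C_0 ≅ Z^6, C_1 ≅ Z^12, C_2 ≅ Z^8.

The boundary map ∂_1: C_1 → C_0 maps an edge to its endpoints' difference, ∂[p,q] = q − p. For instance
  ∂[0,5] = [5] − [0].
This gives a 6×12 integer matrix of rank 5; reducing to Smith normal form yields diagonal entries (1,1,1,1,1).

∂_2: C_2 → C_1 sends each 2-simplex [p,q,r] to [q,r] − [p,r] + [p,q]. For instance
  ∂[1,3,5] = [3,5] − [1,5] + [1,3],
  ∂[0,4,5] = [4,5] − [0,5] + [0,4].
The resulting 12×8 matrix has rank 7, and its Smith normal form has invariant factors (1,1,1,1,1,1,1).

Now H_k = ker ∂_k / im ∂_{k+1}, so:

  H_0: rank C_0 − rank ∂_1 = 6 − 5 = 1, and the invariant factors of ∂_1 are all 1, so H_0 ≅ Z.
  H_1: rank ker ∂_1 − rank ∂_2 = (12 − 5) − 7 = 0, and the invariant factors of ∂_2 are all 1, so H_1 ≅ 0.
  H_2: rank ker ∂_2 − rank ∂_3 = (8 − 7) − 0 = 1, and there is no ∂_3, so H_2 ≅ Z.

H_0 ≅ Z,  H_1 = 0,  H_2 ≅ Z.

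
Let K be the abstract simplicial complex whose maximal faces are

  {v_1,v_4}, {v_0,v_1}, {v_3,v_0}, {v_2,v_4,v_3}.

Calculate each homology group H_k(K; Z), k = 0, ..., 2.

Take the total order v_0 < v_1 < v_2 < v_3 < v_4 on the vertex set. Then K (dimension 2) consists of the simplices:

  0-simplices (5): [v_0], [v_1], [v_2], [v_3], [v_4]
  1-simplices (6): [v_0,v_1], [v_0,v_3], [v_1,v_4], [v_2,v_3], [v_2,v_4], [v_3,v_4]
  2-simplices (1): [v_2,v_3,v_4]

so the chain groups are C_0 ≅ Z^5, C_1 ≅ Z^6, C_2 ≅ Z^1.

Boundary ∂_1: C_1 → C_0 maps an edge to its endpoints' difference, ∂[p,q] = q − p. For instance
  ∂[v_3,v_4] = [v_4] − [v_3].
The 5×6 boundary matrix has rank 4 and Smith normal form diag(1,1,1,1).

The boundary map ∂_2: C_2 → C_1 maps a triangle to the signed sum of its edges. For instance
  ∂[v_2,v_3,v_4] = [v_3,v_4] − [v_2,v_4] + [v_2,v_3].
As a 6×1 matrix over Z this has rank 1, with invariant factors (1).

From H_k ≅ ker(∂_k) / im(∂_{k+1}) we obtain:

  H_0: rank C_0 − rank ∂_1 = 5 − 4 = 1, and the invariant factors of ∂_1 are all 1, so H_0 = Z.
  H_1: rank ker ∂_1 − rank ∂_2 = (6 − 4) − 1 = 1, and the invariant factors of ∂_2 are all 1, so H_1 = Z.
  H_2: rank ker ∂_2 − rank ∂_3 = (1 − 1) − 0 = 0, and there is no ∂_3, so H_2 = 0.

H_0 = Z,  H_1 = Z,  H_2 = 0.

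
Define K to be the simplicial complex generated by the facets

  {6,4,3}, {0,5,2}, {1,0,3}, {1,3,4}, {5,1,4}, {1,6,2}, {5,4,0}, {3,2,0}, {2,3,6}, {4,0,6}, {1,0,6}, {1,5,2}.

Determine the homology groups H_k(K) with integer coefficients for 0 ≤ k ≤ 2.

H_0 = Z,  H_1 = Z/2,  H_2 = 0.

Fix the vertex order 0 < 1 < 2 < 3 < 4 < 5 < 6 and write every simplex with vertices in increasing order. Then dim K = 2 and the simplices of K are:

  0-simplices (7): [0], [1], [2], [3], [4], [5], [6]
  1-simplices (18): [0,1], [0,2], [0,3], [0,4], [0,5], [0,6], [1,2], [1,3], [1,4], [1,5], [1,6], [2,3], [2,5], [2,6], [3,4], [3,6], [4,5], [4,6]
  2-simplices (12): [0,1,3], [0,1,6], [0,2,3], [0,2,5], [0,4,5], [0,4,6], [1,2,5], [1,2,6], [1,3,4], [1,4,5], [2,3,6], [3,4,6]

so the chain groups are C_0 ≅ Z^7, C_1 ≅ Z^18, C_2 ≅ Z^12.

Boundary ∂_1: C_1 → C_0 sends each edge [p,q] (with p < q) to q − p. For instance
  ∂[0,2] = [2] − [0].
This gives a 7×18 integer matrix of rank 6; reducing to Smith normal form yields diagonal entries (1,1,1,1,1,1).

The boundary map ∂_2: C_2 → C_1 maps a triangle to the signed sum of its edges. For instance
  ∂[0,2,3] = [2,3] − [0,3] + [0,2],
  ∂[1,3,4] = [3,4] − [1,4] + [1,3].
This gives a 18×12 integer matrix of rank 12; reducing to Smith normal form yields diagonal entries (1,1,1,1,1,1,1,1,1,1,1,2).

Now H_k = ker ∂_k / im ∂_{k+1}, so:

  H_0: rank C_0 − rank ∂_1 = 7 − 6 = 1, and the invariant factors of ∂_1 are all 1, so H_0 ≅ Z.
  H_1: rank ker ∂_1 − rank ∂_2 = (18 − 6) − 12 = 0, and ∂_2 has invariant factor 2 > 1, so H_1 ≅ Z/2.
  H_2: rank ker ∂_2 − rank ∂_3 = (12 − 12) − 0 = 0, and there is no ∂_3, so H_2 ≅ 0.

As a check, the Euler characteristic is 7 − 18 + 12 = 1, which agrees with 1 − 0 + 0 = 1.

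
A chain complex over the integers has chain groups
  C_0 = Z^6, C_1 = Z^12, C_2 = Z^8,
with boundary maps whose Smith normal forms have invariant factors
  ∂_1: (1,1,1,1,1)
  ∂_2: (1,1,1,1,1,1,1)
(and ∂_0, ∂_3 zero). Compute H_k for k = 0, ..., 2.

H_0: b_0 = 6 − 0 − 5 = 1; torsion from ∂_1 factors > 1: none. So H_0 = Z.
H_1: b_1 = 12 − 5 − 7 = 0; torsion from ∂_2 factors > 1: none. So H_1 = 0.
H_2: b_2 = 8 − 7 − 0 = 1; torsion from ∂_3 factors > 1: none. So H_2 = Z.

H_0 = Z,  H_1 = 0,  H_2 = Z.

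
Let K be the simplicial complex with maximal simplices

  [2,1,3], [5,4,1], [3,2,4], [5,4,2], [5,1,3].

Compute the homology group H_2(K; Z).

H_2 = 0.

We work with the vertex ordering 1 < 2 < 3 < 4 < 5. The simplices of K, each written with vertices in increasing order, are:

  0-simplices (5): [1], [2], [3], [4], [5]
  1-simplices (10): [1,2], [1,3], [1,4], [1,5], [2,3], [2,4], [2,5], [3,4], [3,5], [4,5]
  2-simplices (5): [1,2,3], [1,3,5], [1,4,5], [2,3,4], [2,4,5]

giving chain groups C_0 ≅ Z^5, C_1 ≅ Z^10, C_2 ≅ Z^5.

∂_1: C_1 → C_0 is given by ∂[p,q] = [q] − [p]. For instance
  ∂[1,2] = [2] − [1].
This gives a 5×10 integer matrix of rank 4; reducing to Smith normal form yields diagonal entries (1,1,1,1).

The boundary map ∂_2: C_2 → C_1 acts by ∂[p,q,r] = [q,r] − [p,r] + [p,q]. For instance
  ∂[2,4,5] = [4,5] − [2,5] + [2,4],
  ∂[1,4,5] = [4,5] − [1,5] + [1,4].
This gives a 10×5 integer matrix of rank 5; reducing to Smith normal form yields diagonal entries (1,1,1,1,1).

Now H_k = ker ∂_k / im ∂_{k+1}, so:

  H_2: rank ker ∂_2 − rank ∂_3 = (5 − 5) − 0 = 0, and there is no ∂_3, so H_2 = 0.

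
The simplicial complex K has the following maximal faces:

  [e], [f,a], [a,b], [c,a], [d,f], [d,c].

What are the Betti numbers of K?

We work with the vertex ordering a < b < c < d < e < f. The simplices of K, each written with vertices in increasing order, are:

  0-simplices (6): a, b, c, d, e, f
  1-simplices (5): ab, ac, af, cd, df

so the chain groups are C_0 ≅ Z^6, C_1 ≅ Z^5.

The boundary map ∂_1: C_1 → C_0 sends each edge [p,q] (with p < q) to q − p.
As a 6×5 matrix over Z this has rank 4, with invariant factors (1,1,1,1).

Reading off H_k = ker ∂_k / im ∂_{k+1}:

  H_0: rank C_0 − rank ∂_1 = 6 − 4 = 2, and the invariant factors of ∂_1 are all 1, so H_0 = Z^2.
  H_1: rank ker ∂_1 − rank ∂_2 = (5 − 4) − 0 = 1, and there is no ∂_2, so H_1 = Z.

As a check, the Euler characteristic is 6 − 5 = 1, which agrees with 2 − 1 = 1.

Hence the Betti numbers are b_0 = 2, b_1 = 1.

b_0 = 2, b_1 = 1.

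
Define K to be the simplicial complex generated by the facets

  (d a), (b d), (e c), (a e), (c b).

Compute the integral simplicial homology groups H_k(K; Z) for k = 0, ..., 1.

H_0 ≅ Z,  H_1 ≅ Z.

K has 5 vertices, 5 edges.
rank ∂_0 = 0, rank ∂_1 = 4 ⇒ b_0 = 5 − 0 − 4 = 1; all invariant factors of ∂_1 are 1 so no torsion. So H_0 = Z.
rank ∂_1 = 4, rank ∂_2 = 0 ⇒ b_1 = 5 − 4 − 0 = 1. So H_1 = Z.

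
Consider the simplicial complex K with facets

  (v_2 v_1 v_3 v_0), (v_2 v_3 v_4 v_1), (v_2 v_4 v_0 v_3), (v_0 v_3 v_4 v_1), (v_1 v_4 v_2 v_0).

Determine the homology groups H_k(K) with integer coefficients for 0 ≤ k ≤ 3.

H_0 = Z,  H_1 = 0,  H_2 = 0,  H_3 = Z.

Order the vertices as v_0 < v_1 < v_2 < v_3 < v_4. Listing each simplex with vertices in this order, K has dimension 3 with simplices:

  0-simplices (5): [v_0], [v_1], [v_2], [v_3], [v_4]
  1-simplices (10): [v_0,v_1], [v_0,v_2], [v_0,v_3], [v_0,v_4], [v_1,v_2], [v_1,v_3], [v_1,v_4], [v_2,v_3], [v_2,v_4], [v_3,v_4]
  2-simplices (10): [v_0,v_1,v_2], [v_0,v_1,v_3], [v_0,v_1,v_4], [v_0,v_2,v_3], [v_0,v_2,v_4], [v_0,v_3,v_4], [v_1,v_2,v_3], [v_1,v_2,v_4], [v_1,v_3,v_4], [v_2,v_3,v_4]
  3-simplices (5): [v_0,v_1,v_2,v_3], [v_0,v_1,v_2,v_4], [v_0,v_1,v_3,v_4], [v_0,v_2,v_3,v_4], [v_1,v_2,v_3,v_4]

Hence C_0 ≅ Z^5, C_1 ≅ Z^10, C_2 ≅ Z^10, C_3 ≅ Z^5.

The boundary map ∂_1: C_1 → C_0 is given by ∂[p,q] = [q] − [p]. For instance
  ∂[v_0,v_3] = [v_3] − [v_0].
The 5×10 boundary matrix has rank 4 and Smith normal form diag(1,1,1,1).

The boundary map ∂_2: C_2 → C_1 sends each 2-simplex [p,q,r] to [q,r] − [p,r] + [p,q]. For instance
  ∂[v_1,v_2,v_4] = [v_2,v_4] − [v_1,v_4] + [v_1,v_2],
  ∂[v_0,v_1,v_4] = [v_1,v_4] − [v_0,v_4] + [v_0,v_1].
This gives a 10×10 integer matrix of rank 6; reducing to Smith normal form yields diagonal entries (1,1,1,1,1,1).

The boundary map ∂_3: C_3 → C_2 sends each 3-simplex σ to the alternating sum Σ_i (−1)^i (σ with its i-th vertex removed). For instance
  ∂[v_0,v_1,v_3,v_4] = [v_1,v_3,v_4] − [v_0,v_3,v_4] + [v_0,v_1,v_4] − [v_0,v_1,v_3],
  ∂[v_0,v_1,v_2,v_4] = [v_1,v_2,v_4] − [v_0,v_2,v_4] + [v_0,v_1,v_4] − [v_0,v_1,v_2].
As a 10×5 matrix over Z this has rank 4, with invariant factors (1,1,1,1).

From H_k ≅ ker(∂_k) / im(∂_{k+1}) we obtain:

  H_0: rank C_0 − rank ∂_1 = 5 − 4 = 1, and the invariant factors of ∂_1 are all 1, so H_0 = Z.
  H_1: rank ker ∂_1 − rank ∂_2 = (10 − 4) − 6 = 0, and the invariant factors of ∂_2 are all 1, so H_1 = 0.
  H_2: rank ker ∂_2 − rank ∂_3 = (10 − 6) − 4 = 0, and the invariant factors of ∂_3 are all 1, so H_2 = 0.
  H_3: rank ker ∂_3 − rank ∂_4 = (5 − 4) − 0 = 1, and there is no ∂_4, so H_3 = Z.

(K is a triangulation of the 3-sphere S^3.)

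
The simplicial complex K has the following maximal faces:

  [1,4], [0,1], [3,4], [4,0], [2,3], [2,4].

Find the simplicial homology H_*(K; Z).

Take the total order 0 < 1 < 2 < 3 < 4 on the vertex set. Then K (dimension 1) consists of the simplices:

  0-simplices (5): [0], [1], [2], [3], [4]
  1-simplices (6): [0,1], [0,4], [1,4], [2,3], [2,4], [3,4]

giving chain groups C_0 ≅ Z^5, C_1 ≅ Z^6.

Boundary ∂_1: C_1 → C_0 maps an edge to its endpoints' difference, ∂[p,q] = q − p. For instance
  ∂[2,3] = [3] − [2].
As a 5×6 matrix over Z this has rank 4, with invariant factors (1,1,1,1).

Computing H_k = (kernel of ∂_k) / (image of ∂_{k+1}):

  H_0: rank C_0 − rank ∂_1 = 5 − 4 = 1, and the invariant factors of ∂_1 are all 1, so H_0 = Z.
  H_1: rank ker ∂_1 − rank ∂_2 = (6 − 4) − 0 = 2, and there is no ∂_2, so H_1 = Z^2.

As a check, the Euler characteristic is 5 − 6 = -1, which agrees with 1 − 2 = -1.

H_0 = Z,  H_1 = Z^2.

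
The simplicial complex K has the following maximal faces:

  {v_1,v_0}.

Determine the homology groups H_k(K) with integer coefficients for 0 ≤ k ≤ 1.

H_0 = Z,  H_1 = 0.

K has 2 vertices, 1 edge.
rank ∂_0 = 0, rank ∂_1 = 1 ⇒ b_0 = 2 − 0 − 1 = 1; all invariant factors of ∂_1 are 1 so no torsion. So H_0 = Z.
rank ∂_1 = 1, rank ∂_2 = 0 ⇒ b_1 = 1 − 1 − 0 = 0. So H_1 = 0.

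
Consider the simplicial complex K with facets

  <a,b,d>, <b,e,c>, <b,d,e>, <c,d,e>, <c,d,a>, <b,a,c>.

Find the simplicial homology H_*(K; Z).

H_0 = Z,  H_1 = 0,  H_2 = Z.

Fix the vertex order a < b < c < d < e and write every simplex with vertices in increasing order. Then dim K = 2 and the simplices of K are:

  0-simplices (5): a, b, c, d, e
  1-simplices (9): ab, ac, ad, bc, bd, be, cd, ce, de
  2-simplices (6): abc, abd, acd, bce, bde, cde

Hence C_0 ≅ Z^5, C_1 ≅ Z^9, C_2 ≅ Z^6.

Boundary ∂_1: C_1 → C_0 sends each edge [p,q] (with p < q) to q − p. For instance
  ∂ac = c − a.
This gives a 5×9 integer matrix of rank 4; reducing to Smith normal form yields diagonal entries (1,1,1,1).

∂_2: C_2 → C_1 sends each 2-simplex [p,q,r] to [q,r] − [p,r] + [p,q]. For instance
  ∂abd = bd − ad + ab,
  ∂cde = de − ce + cd.
This gives a 9×6 integer matrix of rank 5; reducing to Smith normal form yields diagonal entries (1,1,1,1,1).

Now H_k = ker ∂_k / im ∂_{k+1}, so:

  H_0: rank C_0 − rank ∂_1 = 5 − 4 = 1, and the invariant factors of ∂_1 are all 1, so H_0 ≅ Z.
  H_1: rank ker ∂_1 − rank ∂_2 = (9 − 4) − 5 = 0, and the invariant factors of ∂_2 are all 1, so H_1 ≅ 0.
  H_2: rank ker ∂_2 − rank ∂_3 = (6 − 5) − 0 = 1, and there is no ∂_3, so H_2 ≅ Z.

As a check, the Euler characteristic is 5 − 9 + 6 = 2, which agrees with 1 − 0 + 1 = 2.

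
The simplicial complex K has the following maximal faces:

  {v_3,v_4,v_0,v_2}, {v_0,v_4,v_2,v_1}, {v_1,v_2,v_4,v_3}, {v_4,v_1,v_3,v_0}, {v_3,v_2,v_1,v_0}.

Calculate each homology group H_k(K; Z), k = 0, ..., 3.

H_0 = Z,  H_1 = 0,  H_2 = 0,  H_3 = Z.

Take the total order v_0 < v_1 < v_2 < v_3 < v_4 on the vertex set. Then K (dimension 3) consists of the simplices:

  0-simplices (5): [v_0], [v_1], [v_2], [v_3], [v_4]
  1-simplices (10): [v_0,v_1], [v_0,v_2], [v_0,v_3], [v_0,v_4], [v_1,v_2], [v_1,v_3], [v_1,v_4], [v_2,v_3], [v_2,v_4], [v_3,v_4]
  2-simplices (10): [v_0,v_1,v_2], [v_0,v_1,v_3], [v_0,v_1,v_4], [v_0,v_2,v_3], [v_0,v_2,v_4], [v_0,v_3,v_4], [v_1,v_2,v_3], [v_1,v_2,v_4], [v_1,v_3,v_4], [v_2,v_3,v_4]
  3-simplices (5): [v_0,v_1,v_2,v_3], [v_0,v_1,v_2,v_4], [v_0,v_1,v_3,v_4], [v_0,v_2,v_3,v_4], [v_1,v_2,v_3,v_4]

Hence C_0 ≅ Z^5, C_1 ≅ Z^10, C_2 ≅ Z^10, C_3 ≅ Z^5.

∂_1: C_1 → C_0 maps an edge to its endpoints' difference, ∂[p,q] = q − p. For instance
  ∂[v_1,v_3] = [v_3] − [v_1].
As a 5×10 matrix over Z this has rank 4, with invariant factors (1,1,1,1).

Boundary ∂_2: C_2 → C_1 sends each 2-simplex [p,q,r] to [q,r] − [p,r] + [p,q]. For instance
  ∂[v_1,v_2,v_3] = [v_2,v_3] − [v_1,v_3] + [v_1,v_2],
  ∂[v_1,v_3,v_4] = [v_3,v_4] − [v_1,v_4] + [v_1,v_3].
The 10×10 boundary matrix has rank 6 and Smith normal form diag(1,1,1,1,1,1).

∂_3: C_3 → C_2 sends each 3-simplex σ to the alternating sum Σ_i (−1)^i (σ with its i-th vertex removed). For instance
  ∂[v_0,v_1,v_2,v_3] = [v_1,v_2,v_3] − [v_0,v_2,v_3] + [v_0,v_1,v_3] − [v_0,v_1,v_2],
  ∂[v_1,v_2,v_3,v_4] = [v_2,v_3,v_4] − [v_1,v_3,v_4] + [v_1,v_2,v_4] − [v_1,v_2,v_3].
As a 10×5 matrix over Z this has rank 4, with invariant factors (1,1,1,1).

Now H_k = ker ∂_k / im ∂_{k+1}, so:

  H_0: rank C_0 − rank ∂_1 = 5 − 4 = 1, and the invariant factors of ∂_1 are all 1, so H_0 ≅ Z.
  H_1: rank ker ∂_1 − rank ∂_2 = (10 − 4) − 6 = 0, and the invariant factors of ∂_2 are all 1, so H_1 ≅ 0.
  H_2: rank ker ∂_2 − rank ∂_3 = (10 − 6) − 4 = 0, and the invariant factors of ∂_3 are all 1, so H_2 ≅ 0.
  H_3: rank ker ∂_3 − rank ∂_4 = (5 − 4) − 0 = 1, and there is no ∂_4, so H_3 ≅ Z.

(K is a triangulation of the 3-sphere S^3.)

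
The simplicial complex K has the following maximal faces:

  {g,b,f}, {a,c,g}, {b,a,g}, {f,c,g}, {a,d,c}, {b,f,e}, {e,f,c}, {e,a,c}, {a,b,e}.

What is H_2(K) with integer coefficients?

Fix the vertex order a < b < c < d < e < f < g and write every simplex with vertices in increasing order. Then dim K = 2 and the simplices of K are:

  0-simplices (7): a, b, c, d, e, f, g
  1-simplices (14): ab, ac, ad, ae, ag, be, bf, bg, cd, ce, cf, cg, ef, fg
  2-simplices (9): abe, abg, acd, ace, acg, bef, bfg, cef, cfg

so the chain groups are C_0 ≅ Z^7, C_1 ≅ Z^14, C_2 ≅ Z^9.

Boundary ∂_1: C_1 → C_0 maps an edge to its endpoints' difference, ∂[p,q] = q − p.
The resulting 7×14 matrix has rank 6, and its Smith normal form has invariant factors (1,1,1,1,1,1).

Boundary ∂_2: C_2 → C_1 acts by ∂[p,q,r] = [q,r] − [p,r] + [p,q]. For instance
  ∂cfg = fg − cg + cf,
  ∂bef = ef − bf + be.
This gives a 14×9 integer matrix of rank 8; reducing to Smith normal form yields diagonal entries (1,1,1,1,1,1,1,1).

Computing H_k = (kernel of ∂_k) / (image of ∂_{k+1}):

  H_2: rank ker ∂_2 − rank ∂_3 = (9 − 8) − 0 = 1, and there is no ∂_3, so H_2 = Z.

H_2 = Z.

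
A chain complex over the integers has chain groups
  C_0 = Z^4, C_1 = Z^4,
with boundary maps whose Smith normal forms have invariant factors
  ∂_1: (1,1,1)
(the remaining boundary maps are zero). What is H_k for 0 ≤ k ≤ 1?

H_0: b_0 = 4 − 0 − 3 = 1; torsion from ∂_1 factors > 1: none. So H_0 = Z.
H_1: b_1 = 4 − 3 − 0 = 1; torsion from ∂_2 factors > 1: none. So H_1 = Z.

H_0 = Z,  H_1 = Z.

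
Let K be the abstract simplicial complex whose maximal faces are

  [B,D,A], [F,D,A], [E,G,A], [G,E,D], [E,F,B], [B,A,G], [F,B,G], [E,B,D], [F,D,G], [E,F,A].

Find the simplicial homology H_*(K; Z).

Take the total order A < B < D < E < F < G on the vertex set. Then K (dimension 2) consists of the simplices:

  0-simplices (6): A, B, D, E, F, G
  1-simplices (15): AB, AD, AE, AF, AG, BD, BE, BF, BG, DE, DF, DG, EF, EG, FG
  2-simplices (10): ABD, ABG, ADF, AEF, AEG, BDE, BEF, BFG, DEG, DFG

Hence C_0 ≅ Z^6, C_1 ≅ Z^15, C_2 ≅ Z^10.

∂_1: C_1 → C_0 maps an edge to its endpoints' difference, ∂[p,q] = q − p. For instance
  ∂DF = F − D.
This gives a 6×15 integer matrix of rank 5; reducing to Smith normal form yields diagonal entries (1,1,1,1,1).

The boundary map ∂_2: C_2 → C_1 maps a triangle to the signed sum of its edges. For instance
  ∂BEF = EF − BF + BE,
  ∂AEG = EG − AG + AE.
The resulting 15×10 matrix has rank 10, and its Smith normal form has invariant factors (1,1,1,1,1,1,1,1,1,2).

From H_k ≅ ker(∂_k) / im(∂_{k+1}) we obtain:

  H_0: rank C_0 − rank ∂_1 = 6 − 5 = 1, and the invariant factors of ∂_1 are all 1, so H_0 ≅ Z.
  H_1: rank ker ∂_1 − rank ∂_2 = (15 − 5) − 10 = 0, and ∂_2 has invariant factor 2 > 1, so H_1 ≅ Z/2Z.
  H_2: rank ker ∂_2 − rank ∂_3 = (10 − 10) − 0 = 0, and there is no ∂_3, so H_2 ≅ 0.

H_0 ≅ Z,  H_1 ≅ Z/2Z,  H_2 = 0.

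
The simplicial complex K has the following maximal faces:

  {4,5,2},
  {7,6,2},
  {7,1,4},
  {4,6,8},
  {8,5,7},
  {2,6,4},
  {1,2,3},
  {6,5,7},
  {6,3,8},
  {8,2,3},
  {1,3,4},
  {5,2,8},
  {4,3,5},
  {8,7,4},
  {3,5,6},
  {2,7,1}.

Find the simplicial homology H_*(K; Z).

H_0 = Z,  H_1 = Z^2,  H_2 = Z.

K has 8 vertices, 24 edges, 16 triangles.
rank ∂_0 = 0, rank ∂_1 = 7 ⇒ b_0 = 8 − 0 − 7 = 1; all invariant factors of ∂_1 are 1 so no torsion. So H_0 ≅ Z.
rank ∂_1 = 7, rank ∂_2 = 15 ⇒ b_1 = 24 − 7 − 15 = 2; all invariant factors of ∂_2 are 1 so no torsion. So H_1 ≅ Z^2.
rank ∂_2 = 15, rank ∂_3 = 0 ⇒ b_2 = 16 − 15 − 0 = 1. So H_2 ≅ Z.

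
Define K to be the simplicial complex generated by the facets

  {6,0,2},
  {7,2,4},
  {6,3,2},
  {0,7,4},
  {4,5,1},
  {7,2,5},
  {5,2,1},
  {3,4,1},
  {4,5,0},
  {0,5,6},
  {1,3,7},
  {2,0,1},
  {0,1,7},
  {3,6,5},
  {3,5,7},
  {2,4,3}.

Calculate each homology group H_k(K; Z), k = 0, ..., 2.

H_0 = Z,  H_1 = Z^2,  H_2 = Z.

We work with the vertex ordering 0 < 1 < 2 < 3 < 4 < 5 < 6 < 7. The simplices of K, each written with vertices in increasing order, are:

  0-simplices (8): [0], [1], [2], [3], [4], [5], [6], [7]
  1-simplices (24): (24 of them)
  2-simplices (16): [0,1,2], [0,1,7], [0,2,6], [0,4,5], [0,4,7], [0,5,6], [1,2,5], [1,3,4], [1,3,7], [1,4,5], [2,3,4], [2,3,6], [2,4,7], [2,5,7], [3,5,6], [3,5,7]

Hence C_0 ≅ Z^8, C_1 ≅ Z^24, C_2 ≅ Z^16.

Boundary ∂_1: C_1 → C_0 maps an edge to its endpoints' difference, ∂[p,q] = q − p.
The resulting 8×24 matrix has rank 7, and its Smith normal form has invariant factors (1,1,1,1,1,1,1).

The boundary map ∂_2: C_2 → C_1 maps a triangle to the signed sum of its edges. For instance
  ∂[0,5,6] = [5,6] − [0,6] + [0,5],
  ∂[2,3,4] = [3,4] − [2,4] + [2,3].
This gives a 24×16 integer matrix of rank 15; reducing to Smith normal form yields diagonal entries (1,1,1,1,1,1,1,1,1,1,1,1,1,1,1).

Reading off H_k = ker ∂_k / im ∂_{k+1}:

  H_0: rank C_0 − rank ∂_1 = 8 − 7 = 1, and the invariant factors of ∂_1 are all 1, so H_0 = Z.
  H_1: rank ker ∂_1 − rank ∂_2 = (24 − 7) − 15 = 2, and the invariant factors of ∂_2 are all 1, so H_1 = Z^2.
  H_2: rank ker ∂_2 − rank ∂_3 = (16 − 15) − 0 = 1, and there is no ∂_3, so H_2 = Z.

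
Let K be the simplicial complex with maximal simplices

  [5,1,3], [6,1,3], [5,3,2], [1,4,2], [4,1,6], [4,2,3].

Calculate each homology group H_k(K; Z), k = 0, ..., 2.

H_0 = Z,  H_1 = Z,  H_2 = 0.

K has 6 vertices, 12 edges, 6 triangles.
rank ∂_0 = 0, rank ∂_1 = 5 ⇒ b_0 = 6 − 0 − 5 = 1; all invariant factors of ∂_1 are 1 so no torsion. So H_0 = Z.
rank ∂_1 = 5, rank ∂_2 = 6 ⇒ b_1 = 12 − 5 − 6 = 1; all invariant factors of ∂_2 are 1 so no torsion. So H_1 = Z.
rank ∂_2 = 6, rank ∂_3 = 0 ⇒ b_2 = 6 − 6 − 0 = 0. So H_2 = 0.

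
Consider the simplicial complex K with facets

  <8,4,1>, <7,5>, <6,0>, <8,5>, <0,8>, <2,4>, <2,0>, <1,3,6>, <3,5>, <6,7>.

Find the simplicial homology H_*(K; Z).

K has 9 vertices, 14 edges, 2 triangles.
rank ∂_0 = 0, rank ∂_1 = 8 ⇒ b_0 = 9 − 0 − 8 = 1; all invariant factors of ∂_1 are 1 so no torsion. So H_0 ≅ Z.
rank ∂_1 = 8, rank ∂_2 = 2 ⇒ b_1 = 14 − 8 − 2 = 4; all invariant factors of ∂_2 are 1 so no torsion. So H_1 ≅ Z^4.
rank ∂_2 = 2, rank ∂_3 = 0 ⇒ b_2 = 2 − 2 − 0 = 0. So H_2 ≅ 0.

H_0 = Z,  H_1 = Z^4,  H_2 = 0.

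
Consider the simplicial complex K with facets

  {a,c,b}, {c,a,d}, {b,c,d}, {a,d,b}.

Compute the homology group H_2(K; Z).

Fix the vertex order a < b < c < d and write every simplex with vertices in increasing order. Then dim K = 2 and the simplices of K are:

  0-simplices (4): a, b, c, d
  1-simplices (6): ab, ac, ad, bc, bd, cd
  2-simplices (4): abc, abd, acd, bcd

giving chain groups C_0 ≅ Z^4, C_1 ≅ Z^6, C_2 ≅ Z^4.

Boundary ∂_1: C_1 → C_0 maps an edge to its endpoints' difference, ∂[p,q] = q − p. For instance
  ∂bc = c − b.
The resulting 4×6 matrix has rank 3, and its Smith normal form has invariant factors (1,1,1).

The boundary map ∂_2: C_2 → C_1 acts by ∂[p,q,r] = [q,r] − [p,r] + [p,q]. For instance
  ∂bcd = cd − bd + bc,
  ∂abc = bc − ac + ab.
The resulting 6×4 matrix has rank 3, and its Smith normal form has invariant factors (1,1,1).

Computing H_k = (kernel of ∂_k) / (image of ∂_{k+1}):

  H_2: rank ker ∂_2 − rank ∂_3 = (4 − 3) − 0 = 1, and there is no ∂_3, so H_2 ≅ Z.

(K is a triangulation of the 2-sphere S^2.)

H_2 = Z.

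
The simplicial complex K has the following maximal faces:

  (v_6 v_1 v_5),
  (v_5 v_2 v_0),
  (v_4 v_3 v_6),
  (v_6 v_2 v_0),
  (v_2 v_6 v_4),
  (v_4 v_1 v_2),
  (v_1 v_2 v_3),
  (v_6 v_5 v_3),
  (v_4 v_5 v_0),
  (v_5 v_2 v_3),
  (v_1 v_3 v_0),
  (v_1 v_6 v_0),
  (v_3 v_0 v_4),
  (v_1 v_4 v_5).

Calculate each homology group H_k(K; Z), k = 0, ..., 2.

H_0 ≅ Z,  H_1 ≅ Z^2,  H_2 ≅ Z.

Fix the vertex order v_0 < v_1 < v_2 < v_3 < v_4 < v_5 < v_6 and write every simplex with vertices in increasing order. Then dim K = 2 and the simplices of K are:

  0-simplices (7): [v_0], [v_1], [v_2], [v_3], [v_4], [v_5], [v_6]
  1-simplices (21): (21 of them)
  2-simplices (14): (14 of them)

giving chain groups C_0 ≅ Z^7, C_1 ≅ Z^21, C_2 ≅ Z^14.

∂_1: C_1 → C_0 is given by ∂[p,q] = [q] − [p].
The resulting 7×21 matrix has rank 6, and its Smith normal form has invariant factors (1,1,1,1,1,1).

Boundary ∂_2: C_2 → C_1 sends each 2-simplex [p,q,r] to [q,r] − [p,r] + [p,q]. For instance
  ∂[v_0,v_4,v_5] = [v_4,v_5] − [v_0,v_5] + [v_0,v_4],
  ∂[v_1,v_2,v_3] = [v_2,v_3] − [v_1,v_3] + [v_1,v_2].
As a 21×14 matrix over Z this has rank 13, with invariant factors (1,1,1,1,1,1,1,1,1,1,1,1,1).

From H_k ≅ ker(∂_k) / im(∂_{k+1}) we obtain:

  H_0: rank C_0 − rank ∂_1 = 7 − 6 = 1, and the invariant factors of ∂_1 are all 1, so H_0 ≅ Z.
  H_1: rank ker ∂_1 − rank ∂_2 = (21 − 6) − 13 = 2, and the invariant factors of ∂_2 are all 1, so H_1 ≅ Z^2.
  H_2: rank ker ∂_2 − rank ∂_3 = (14 − 13) − 0 = 1, and there is no ∂_3, so H_2 ≅ Z.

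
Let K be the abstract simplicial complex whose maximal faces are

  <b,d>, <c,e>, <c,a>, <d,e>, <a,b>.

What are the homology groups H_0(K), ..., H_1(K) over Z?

K has 5 vertices, 5 edges.
rank ∂_0 = 0, rank ∂_1 = 4 ⇒ b_0 = 5 − 0 − 4 = 1; all invariant factors of ∂_1 are 1 so no torsion. So H_0 = Z.
rank ∂_1 = 4, rank ∂_2 = 0 ⇒ b_1 = 5 − 4 − 0 = 1. So H_1 = Z.

H_0 ≅ Z,  H_1 ≅ Z.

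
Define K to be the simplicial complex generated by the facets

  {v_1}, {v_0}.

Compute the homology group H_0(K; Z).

H_0 ≅ Z^2.

Order the vertices as v_0 < v_1. Listing each simplex with vertices in this order, K has dimension 0 with simplices:

  0-simplices (2): [v_0], [v_1]

giving chain groups C_0 ≅ Z^2.

Now H_k = ker ∂_k / im ∂_{k+1}, so:

  H_0: rank C_0 − rank ∂_1 = 2 − 0 = 2, and there is no ∂_1, so H_0 ≅ Z^2.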